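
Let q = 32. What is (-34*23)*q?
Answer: -25024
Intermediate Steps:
(-34*23)*q = -34*23*32 = -782*32 = -25024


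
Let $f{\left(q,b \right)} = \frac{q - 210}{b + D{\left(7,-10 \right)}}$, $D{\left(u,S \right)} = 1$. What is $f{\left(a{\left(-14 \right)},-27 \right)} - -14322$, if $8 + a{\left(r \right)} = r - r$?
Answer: $\frac{186295}{13} \approx 14330.0$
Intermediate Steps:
$a{\left(r \right)} = -8$ ($a{\left(r \right)} = -8 + \left(r - r\right) = -8 + 0 = -8$)
$f{\left(q,b \right)} = \frac{-210 + q}{1 + b}$ ($f{\left(q,b \right)} = \frac{q - 210}{b + 1} = \frac{-210 + q}{1 + b}$)
$f{\left(a{\left(-14 \right)},-27 \right)} - -14322 = \frac{-210 - 8}{1 - 27} - -14322 = \frac{1}{-26} \left(-218\right) + 14322 = \left(- \frac{1}{26}\right) \left(-218\right) + 14322 = \frac{109}{13} + 14322 = \frac{186295}{13}$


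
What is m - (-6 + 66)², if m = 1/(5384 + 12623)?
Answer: -64825199/18007 ≈ -3600.0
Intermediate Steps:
m = 1/18007 ≈ 5.5534e-5
m - (-6 + 66)² = 1/18007 - (-6 + 66)² = 1/18007 - 1*60² = 1/18007 - 1*3600 = 1/18007 - 3600 = -64825199/18007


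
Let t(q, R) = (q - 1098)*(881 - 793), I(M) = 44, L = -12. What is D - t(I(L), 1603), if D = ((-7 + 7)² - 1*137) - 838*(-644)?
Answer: 632287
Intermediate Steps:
t(q, R) = -96624 + 88*q (t(q, R) = (-1098 + q)*88 = -96624 + 88*q)
D = 539535 (D = (0² - 137) + 539672 = (0 - 137) + 539672 = -137 + 539672 = 539535)
D - t(I(L), 1603) = 539535 - (-96624 + 88*44) = 539535 - (-96624 + 3872) = 539535 - 1*(-92752) = 539535 + 92752 = 632287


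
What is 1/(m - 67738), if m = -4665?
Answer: -1/72403 ≈ -1.3812e-5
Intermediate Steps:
1/(m - 67738) = 1/(-4665 - 67738) = 1/(-72403) = -1/72403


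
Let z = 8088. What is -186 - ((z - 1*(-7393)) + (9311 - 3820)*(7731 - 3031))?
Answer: -25823367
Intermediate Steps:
-186 - ((z - 1*(-7393)) + (9311 - 3820)*(7731 - 3031)) = -186 - ((8088 - 1*(-7393)) + (9311 - 3820)*(7731 - 3031)) = -186 - ((8088 + 7393) + 5491*4700) = -186 - (15481 + 25807700) = -186 - 1*25823181 = -186 - 25823181 = -25823367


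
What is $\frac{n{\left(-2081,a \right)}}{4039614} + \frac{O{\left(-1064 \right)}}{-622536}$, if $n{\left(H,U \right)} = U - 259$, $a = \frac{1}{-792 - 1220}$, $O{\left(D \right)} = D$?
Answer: $\frac{115603712099}{70274832554184} \approx 0.001645$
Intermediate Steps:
$a = - \frac{1}{2012}$ ($a = \frac{1}{-2012} = - \frac{1}{2012} \approx -0.00049702$)
$n{\left(H,U \right)} = -259 + U$
$\frac{n{\left(-2081,a \right)}}{4039614} + \frac{O{\left(-1064 \right)}}{-622536} = \frac{-259 - \frac{1}{2012}}{4039614} - \frac{1064}{-622536} = \left(- \frac{521109}{2012}\right) \frac{1}{4039614} - - \frac{133}{77817} = - \frac{57901}{903078152} + \frac{133}{77817} = \frac{115603712099}{70274832554184}$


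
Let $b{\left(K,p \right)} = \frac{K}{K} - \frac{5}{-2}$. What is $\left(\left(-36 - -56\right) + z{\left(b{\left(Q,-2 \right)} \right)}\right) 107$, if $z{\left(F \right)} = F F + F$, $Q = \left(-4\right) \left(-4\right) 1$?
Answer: $\frac{15301}{4} \approx 3825.3$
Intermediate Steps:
$Q = 16$ ($Q = 16 \cdot 1 = 16$)
$b{\left(K,p \right)} = \frac{7}{2}$ ($b{\left(K,p \right)} = 1 - - \frac{5}{2} = 1 + \frac{5}{2} = \frac{7}{2}$)
$z{\left(F \right)} = F + F^{2}$ ($z{\left(F \right)} = F^{2} + F = F + F^{2}$)
$\left(\left(-36 - -56\right) + z{\left(b{\left(Q,-2 \right)} \right)}\right) 107 = \left(\left(-36 - -56\right) + \frac{7 \left(1 + \frac{7}{2}\right)}{2}\right) 107 = \left(\left(-36 + 56\right) + \frac{7}{2} \cdot \frac{9}{2}\right) 107 = \left(20 + \frac{63}{4}\right) 107 = \frac{143}{4} \cdot 107 = \frac{15301}{4}$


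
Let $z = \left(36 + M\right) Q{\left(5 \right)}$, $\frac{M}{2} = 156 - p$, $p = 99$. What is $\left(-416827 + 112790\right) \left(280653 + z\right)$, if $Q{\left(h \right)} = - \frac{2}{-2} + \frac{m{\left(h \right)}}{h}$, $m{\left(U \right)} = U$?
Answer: $-85420107261$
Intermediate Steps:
$M = 114$ ($M = 2 \left(156 - 99\right) = 2 \cdot 57 = 114$)
$Q{\left(h \right)} = 2$ ($Q{\left(h \right)} = - \frac{2}{-2} + \frac{h}{h} = \left(-2\right) \left(- \frac{1}{2}\right) + 1 = 1 + 1 = 2$)
$z = 300$ ($z = \left(36 + 114\right) 2 = 150 \cdot 2 = 300$)
$\left(-416827 + 112790\right) \left(280653 + z\right) = \left(-416827 + 112790\right) \left(280653 + 300\right) = \left(-304037\right) 280953 = -85420107261$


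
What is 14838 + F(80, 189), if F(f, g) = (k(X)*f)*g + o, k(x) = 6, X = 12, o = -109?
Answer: 105449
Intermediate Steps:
F(f, g) = -109 + 6*f*g (F(f, g) = (6*f)*g - 109 = 6*f*g - 109 = -109 + 6*f*g)
14838 + F(80, 189) = 14838 + (-109 + 6*80*189) = 14838 + (-109 + 90720) = 14838 + 90611 = 105449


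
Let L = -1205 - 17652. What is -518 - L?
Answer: 18339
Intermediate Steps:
L = -18857
-518 - L = -518 - 1*(-18857) = -518 + 18857 = 18339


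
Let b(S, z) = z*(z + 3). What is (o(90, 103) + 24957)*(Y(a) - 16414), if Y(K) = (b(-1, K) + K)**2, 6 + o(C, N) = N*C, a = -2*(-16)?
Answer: 44853122490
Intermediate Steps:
a = 32
b(S, z) = z*(3 + z)
o(C, N) = -6 + C*N (o(C, N) = -6 + N*C = -6 + C*N)
Y(K) = (K + K*(3 + K))**2 (Y(K) = (K*(3 + K) + K)**2 = (K + K*(3 + K))**2)
(o(90, 103) + 24957)*(Y(a) - 16414) = ((-6 + 90*103) + 24957)*(32**2*(4 + 32)**2 - 16414) = ((-6 + 9270) + 24957)*(1024*36**2 - 16414) = (9264 + 24957)*(1024*1296 - 16414) = 34221*(1327104 - 16414) = 34221*1310690 = 44853122490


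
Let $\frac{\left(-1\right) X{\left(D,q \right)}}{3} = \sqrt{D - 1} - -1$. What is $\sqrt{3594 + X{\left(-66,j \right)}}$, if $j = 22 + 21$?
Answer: $\sqrt{3591 - 3 i \sqrt{67}} \approx 59.925 - 0.2049 i$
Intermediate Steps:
$j = 43$
$X{\left(D,q \right)} = -3 - 3 \sqrt{-1 + D}$ ($X{\left(D,q \right)} = - 3 \left(\sqrt{D - 1} - -1\right) = - 3 \left(\sqrt{-1 + D} + 1\right) = - 3 \left(1 + \sqrt{-1 + D}\right) = -3 - 3 \sqrt{-1 + D}$)
$\sqrt{3594 + X{\left(-66,j \right)}} = \sqrt{3594 - \left(3 + 3 \sqrt{-1 - 66}\right)} = \sqrt{3594 - \left(3 + 3 \sqrt{-67}\right)} = \sqrt{3594 - \left(3 + 3 i \sqrt{67}\right)} = \sqrt{3591 - 3 i \sqrt{67}}$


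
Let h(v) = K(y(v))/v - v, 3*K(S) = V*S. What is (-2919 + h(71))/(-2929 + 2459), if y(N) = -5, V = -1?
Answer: 127373/20022 ≈ 6.3616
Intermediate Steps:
K(S) = -S/3 (K(S) = (-S)/3 = -S/3)
h(v) = -v + 5/(3*v) (h(v) = (-⅓*(-5))/v - v = 5/(3*v) - v = -v + 5/(3*v))
(-2919 + h(71))/(-2929 + 2459) = (-2919 + (-1*71 + (5/3)/71))/(-2929 + 2459) = (-2919 + (-71 + (5/3)*(1/71)))/(-470) = (-2919 + (-71 + 5/213))*(-1/470) = (-2919 - 15118/213)*(-1/470) = -636865/213*(-1/470) = 127373/20022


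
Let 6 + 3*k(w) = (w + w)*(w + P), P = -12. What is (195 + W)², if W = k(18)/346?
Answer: 1140412900/29929 ≈ 38104.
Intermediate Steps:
k(w) = -2 + 2*w*(-12 + w)/3 (k(w) = -2 + ((w + w)*(w - 12))/3 = -2 + ((2*w)*(-12 + w))/3 = -2 + (2*w*(-12 + w))/3 = -2 + 2*w*(-12 + w)/3)
W = 35/173 (W = (-2 - 8*18 + (⅔)*18²)/346 = (-2 - 144 + (⅔)*324)*(1/346) = (-2 - 144 + 216)*(1/346) = 70*(1/346) = 35/173 ≈ 0.20231)
(195 + W)² = (195 + 35/173)² = (33770/173)² = 1140412900/29929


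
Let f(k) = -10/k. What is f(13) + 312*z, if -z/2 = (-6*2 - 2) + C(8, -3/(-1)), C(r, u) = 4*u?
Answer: 16214/13 ≈ 1247.2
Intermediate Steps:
z = 4 (z = -2*((-6*2 - 2) + 4*(-3/(-1))) = -2*((-12 - 2) + 4*(-3*(-1))) = -2*(-14 + 4*3) = -2*(-14 + 12) = -2*(-2) = 4)
f(13) + 312*z = -10/13 + 312*4 = -10*1/13 + 1248 = -10/13 + 1248 = 16214/13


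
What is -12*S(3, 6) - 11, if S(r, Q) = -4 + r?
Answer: 1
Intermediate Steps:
-12*S(3, 6) - 11 = -12*(-4 + 3) - 11 = -12*(-1) - 11 = 12 - 11 = 1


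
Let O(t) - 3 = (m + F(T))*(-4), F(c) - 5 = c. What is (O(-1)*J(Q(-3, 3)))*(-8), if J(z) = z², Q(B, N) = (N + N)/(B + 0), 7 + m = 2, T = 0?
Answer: -96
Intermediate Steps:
F(c) = 5 + c
m = -5 (m = -7 + 2 = -5)
O(t) = 3 (O(t) = 3 + (-5 + (5 + 0))*(-4) = 3 + (-5 + 5)*(-4) = 3 + 0*(-4) = 3 + 0 = 3)
Q(B, N) = 2*N/B (Q(B, N) = (2*N)/B = 2*N/B)
(O(-1)*J(Q(-3, 3)))*(-8) = (3*(2*3/(-3))²)*(-8) = (3*(2*3*(-⅓))²)*(-8) = (3*(-2)²)*(-8) = (3*4)*(-8) = 12*(-8) = -96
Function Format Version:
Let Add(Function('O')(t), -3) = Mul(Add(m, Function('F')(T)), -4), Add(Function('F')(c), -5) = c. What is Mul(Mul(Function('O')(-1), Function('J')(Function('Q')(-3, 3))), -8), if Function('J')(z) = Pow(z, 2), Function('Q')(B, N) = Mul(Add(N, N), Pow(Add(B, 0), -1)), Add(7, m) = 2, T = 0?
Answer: -96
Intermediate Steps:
Function('F')(c) = Add(5, c)
m = -5 (m = Add(-7, 2) = -5)
Function('O')(t) = 3 (Function('O')(t) = Add(3, Mul(Add(-5, Add(5, 0)), -4)) = Add(3, Mul(Add(-5, 5), -4)) = Add(3, Mul(0, -4)) = Add(3, 0) = 3)
Function('Q')(B, N) = Mul(2, N, Pow(B, -1)) (Function('Q')(B, N) = Mul(Mul(2, N), Pow(B, -1)) = Mul(2, N, Pow(B, -1)))
Mul(Mul(Function('O')(-1), Function('J')(Function('Q')(-3, 3))), -8) = Mul(Mul(3, Pow(Mul(2, 3, Pow(-3, -1)), 2)), -8) = Mul(Mul(3, Pow(Mul(2, 3, Rational(-1, 3)), 2)), -8) = Mul(Mul(3, Pow(-2, 2)), -8) = Mul(Mul(3, 4), -8) = Mul(12, -8) = -96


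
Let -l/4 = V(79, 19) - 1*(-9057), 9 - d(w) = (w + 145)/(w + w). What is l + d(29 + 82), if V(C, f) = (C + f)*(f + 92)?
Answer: -8850269/111 ≈ -79732.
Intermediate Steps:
V(C, f) = (92 + f)*(C + f) (V(C, f) = (C + f)*(92 + f) = (92 + f)*(C + f))
d(w) = 9 - (145 + w)/(2*w) (d(w) = 9 - (w + 145)/(w + w) = 9 - (145 + w)/(2*w))
l = -79740 (l = -4*((19² + 92*79 + 92*19 + 79*19) - 1*(-9057)) = -4*((361 + 7268 + 1748 + 1501) + 9057) = -4*(10878 + 9057) = -4*19935 = -79740)
l + d(29 + 82) = -79740 + (-145 + 17*(29 + 82))/(2*(29 + 82)) = -79740 + (½)*(-145 + 17*111)/111 = -79740 + (½)*(1/111)*(-145 + 1887) = -79740 + (½)*(1/111)*1742 = -79740 + 871/111 = -8850269/111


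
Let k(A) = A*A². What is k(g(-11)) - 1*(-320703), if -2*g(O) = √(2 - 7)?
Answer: 320703 + 5*I*√5/8 ≈ 3.207e+5 + 1.3975*I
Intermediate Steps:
g(O) = -I*√5/2 (g(O) = -√(2 - 7)/2 = -I*√5/2)
k(A) = A³
k(g(-11)) - 1*(-320703) = (-I*√5/2)³ - 1*(-320703) = 5*I*√5/8 + 320703 = 320703 + 5*I*√5/8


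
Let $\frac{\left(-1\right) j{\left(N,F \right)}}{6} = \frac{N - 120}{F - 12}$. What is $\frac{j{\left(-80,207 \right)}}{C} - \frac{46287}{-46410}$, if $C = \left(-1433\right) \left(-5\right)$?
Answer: $\frac{22128797}{22168510} \approx 0.99821$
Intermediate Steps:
$j{\left(N,F \right)} = - \frac{6 \left(-120 + N\right)}{-12 + F}$ ($j{\left(N,F \right)} = - 6 \frac{N - 120}{F - 12} = - 6 \frac{-120 + N}{-12 + F} = - \frac{6 \left(-120 + N\right)}{-12 + F}$)
$C = 7165$
$\frac{j{\left(-80,207 \right)}}{C} - \frac{46287}{-46410} = \frac{6 \frac{1}{-12 + 207} \left(120 - -80\right)}{7165} - \frac{46287}{-46410} = \frac{6 \left(120 + 80\right)}{195} \cdot \frac{1}{7165} - - \frac{15429}{15470} = 6 \cdot \frac{1}{195} \cdot 200 \cdot \frac{1}{7165} + \frac{15429}{15470} = \frac{80}{13} \cdot \frac{1}{7165} + \frac{15429}{15470} = \frac{16}{18629} + \frac{15429}{15470} = \frac{22128797}{22168510}$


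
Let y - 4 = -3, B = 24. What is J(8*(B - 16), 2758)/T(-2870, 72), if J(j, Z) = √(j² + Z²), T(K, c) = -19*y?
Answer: -2*√1902665/19 ≈ -145.20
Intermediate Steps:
y = 1 (y = 4 - 3 = 1)
T(K, c) = -19 (T(K, c) = -19*1 = -19)
J(j, Z) = √(Z² + j²)
J(8*(B - 16), 2758)/T(-2870, 72) = √(2758² + (8*(24 - 16))²)/(-19) = √(7606564 + (8*8)²)*(-1/19) = √(7606564 + 64²)*(-1/19) = √(7606564 + 4096)*(-1/19) = √7610660*(-1/19) = (2*√1902665)*(-1/19) = -2*√1902665/19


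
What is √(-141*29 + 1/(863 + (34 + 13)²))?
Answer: I*√37684221/96 ≈ 63.945*I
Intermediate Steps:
√(-141*29 + 1/(863 + (34 + 13)²)) = √(-4089 + 1/(863 + 47²)) = √(-4089 + 1/(863 + 2209)) = √(-4089 + 1/3072) = √(-12561407/3072) = I*√37684221/96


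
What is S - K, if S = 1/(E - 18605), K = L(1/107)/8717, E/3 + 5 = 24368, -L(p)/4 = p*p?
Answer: 100018869/5437554033572 ≈ 1.8394e-5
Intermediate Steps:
L(p) = -4*p**2 (L(p) = -4*p*p = -4*p**2)
E = 73089 (E = -15 + 3*24368 = -15 + 73104 = 73089)
K = -4/99800933 (K = -4*(1/107)**2/8717 = -4*(1/107)**2*(1/8717) = -4*1/11449*(1/8717) = -4/11449*1/8717 = -4/99800933 ≈ -4.0080e-8)
S = 1/54484 (S = 1/(73089 - 18605) = 1/54484 ≈ 1.8354e-5)
S - K = 1/54484 - 1*(-4/99800933) = 1/54484 + 4/99800933 = 100018869/5437554033572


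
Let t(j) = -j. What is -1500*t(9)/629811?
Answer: 1500/69979 ≈ 0.021435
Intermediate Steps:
-1500*t(9)/629811 = -(-1500)*9/629811 = -1500*(-9)*(1/629811) = 13500*(1/629811) = 1500/69979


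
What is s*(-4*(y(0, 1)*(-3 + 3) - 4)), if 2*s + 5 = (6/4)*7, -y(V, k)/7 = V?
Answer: 44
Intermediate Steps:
y(V, k) = -7*V
s = 11/4 (s = -5/2 + ((6/4)*7)/2 = -5/2 + ((6*(¼))*7)/2 = -5/2 + ((3/2)*7)/2 = -5/2 + (½)*(21/2) = -5/2 + 21/4 = 11/4 ≈ 2.7500)
s*(-4*(y(0, 1)*(-3 + 3) - 4)) = 11*(-4*((-7*0)*(-3 + 3) - 4))/4 = 11*(-4*(0*0 - 4))/4 = 11*(-4*(0 - 4))/4 = 11*(-4*(-4))/4 = (11/4)*16 = 44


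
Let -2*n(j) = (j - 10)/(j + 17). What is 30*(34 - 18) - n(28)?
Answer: 2401/5 ≈ 480.20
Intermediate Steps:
n(j) = -(-10 + j)/(2*(17 + j)) (n(j) = -(j - 10)/(2*(j + 17)) = -(-10 + j)/(2*(17 + j)))
30*(34 - 18) - n(28) = 30*(34 - 18) - (10 - 1*28)/(2*(17 + 28)) = 30*16 - (10 - 28)/(2*45) = 480 - (-18)/(2*45) = 480 - 1*(-⅕) = 480 + ⅕ = 2401/5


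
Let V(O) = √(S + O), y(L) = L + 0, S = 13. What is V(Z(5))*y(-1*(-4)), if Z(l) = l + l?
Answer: 4*√23 ≈ 19.183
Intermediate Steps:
y(L) = L
Z(l) = 2*l
V(O) = √(13 + O)
V(Z(5))*y(-1*(-4)) = √(13 + 2*5)*(-1*(-4)) = √(13 + 10)*4 = √23*4 = 4*√23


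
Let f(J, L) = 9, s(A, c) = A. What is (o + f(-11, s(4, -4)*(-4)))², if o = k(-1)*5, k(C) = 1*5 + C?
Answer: 841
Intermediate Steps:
k(C) = 5 + C
o = 20 (o = (5 - 1)*5 = 4*5 = 20)
(o + f(-11, s(4, -4)*(-4)))² = (20 + 9)² = 29² = 841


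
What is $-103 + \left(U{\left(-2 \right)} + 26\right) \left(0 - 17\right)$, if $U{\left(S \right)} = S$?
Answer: $-511$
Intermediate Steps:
$-103 + \left(U{\left(-2 \right)} + 26\right) \left(0 - 17\right) = -103 + \left(-2 + 26\right) \left(0 - 17\right) = -103 + 24 \left(0 - 17\right) = -103 + 24 \left(-17\right) = -103 - 408 = -511$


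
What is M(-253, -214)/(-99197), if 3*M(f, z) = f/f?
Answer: -1/297591 ≈ -3.3603e-6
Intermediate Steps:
M(f, z) = ⅓ (M(f, z) = (f/f)/3 = (⅓)*1 = ⅓)
M(-253, -214)/(-99197) = (⅓)/(-99197) = (⅓)*(-1/99197) = -1/297591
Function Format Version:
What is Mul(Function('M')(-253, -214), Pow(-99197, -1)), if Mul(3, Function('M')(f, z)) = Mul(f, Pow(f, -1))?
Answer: Rational(-1, 297591) ≈ -3.3603e-6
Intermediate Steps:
Function('M')(f, z) = Rational(1, 3) (Function('M')(f, z) = Mul(Rational(1, 3), Mul(f, Pow(f, -1))) = Mul(Rational(1, 3), 1) = Rational(1, 3))
Mul(Function('M')(-253, -214), Pow(-99197, -1)) = Mul(Rational(1, 3), Pow(-99197, -1)) = Mul(Rational(1, 3), Rational(-1, 99197)) = Rational(-1, 297591)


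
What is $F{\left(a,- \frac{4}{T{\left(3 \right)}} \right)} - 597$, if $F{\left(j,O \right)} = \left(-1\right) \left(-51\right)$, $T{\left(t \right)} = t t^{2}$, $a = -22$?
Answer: $-546$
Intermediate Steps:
$T{\left(t \right)} = t^{3}$
$F{\left(j,O \right)} = 51$
$F{\left(a,- \frac{4}{T{\left(3 \right)}} \right)} - 597 = 51 - 597 = -546$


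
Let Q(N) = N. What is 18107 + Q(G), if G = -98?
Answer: 18009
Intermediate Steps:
18107 + Q(G) = 18107 - 98 = 18009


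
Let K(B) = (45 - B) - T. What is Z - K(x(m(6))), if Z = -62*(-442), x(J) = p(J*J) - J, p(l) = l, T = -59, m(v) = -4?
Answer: 27320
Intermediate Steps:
x(J) = J² - J (x(J) = J*J - J = J² - J)
K(B) = 104 - B (K(B) = (45 - B) - 1*(-59) = (45 - B) + 59 = 104 - B)
Z = 27404
Z - K(x(m(6))) = 27404 - (104 - (-4)*(-1 - 4)) = 27404 - (104 - (-4)*(-5)) = 27404 - (104 - 1*20) = 27404 - (104 - 20) = 27404 - 1*84 = 27404 - 84 = 27320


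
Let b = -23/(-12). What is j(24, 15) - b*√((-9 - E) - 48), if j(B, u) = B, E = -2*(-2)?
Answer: 24 - 23*I*√61/12 ≈ 24.0 - 14.97*I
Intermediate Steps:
b = 23/12 (b = -23*(-1/12) = 23/12 ≈ 1.9167)
E = 4
j(24, 15) - b*√((-9 - E) - 48) = 24 - 23*√((-9 - 1*4) - 48)/12 = 24 - 23*√((-9 - 4) - 48)/12 = 24 - 23*√(-13 - 48)/12 = 24 - 23*√(-61)/12 = 24 - 23*I*√61/12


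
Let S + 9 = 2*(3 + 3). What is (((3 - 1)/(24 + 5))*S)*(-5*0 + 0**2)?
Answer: 0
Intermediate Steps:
S = 3 (S = -9 + 2*(3 + 3) = -9 + 2*6 = -9 + 12 = 3)
(((3 - 1)/(24 + 5))*S)*(-5*0 + 0**2) = (((3 - 1)/(24 + 5))*3)*(-5*0 + 0**2) = ((2/29)*3)*(0 + 0) = ((2*(1/29))*3)*0 = ((2/29)*3)*0 = (6/29)*0 = 0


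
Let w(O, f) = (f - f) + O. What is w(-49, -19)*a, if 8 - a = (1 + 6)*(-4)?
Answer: -1764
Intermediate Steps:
w(O, f) = O (w(O, f) = 0 + O = O)
a = 36 (a = 8 - (1 + 6)*(-4) = 8 - 7*(-4) = 8 - 1*(-28) = 8 + 28 = 36)
w(-49, -19)*a = -49*36 = -1764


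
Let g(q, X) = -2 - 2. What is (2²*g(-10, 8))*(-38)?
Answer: 608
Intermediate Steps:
g(q, X) = -4
(2²*g(-10, 8))*(-38) = (2²*(-4))*(-38) = (4*(-4))*(-38) = -16*(-38) = 608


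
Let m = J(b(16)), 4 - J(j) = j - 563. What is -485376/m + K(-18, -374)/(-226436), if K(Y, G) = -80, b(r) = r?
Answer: -27476638964/31191559 ≈ -880.90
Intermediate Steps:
J(j) = 567 - j (J(j) = 4 - (j - 563) = 4 - (-563 + j) = 4 + (563 - j) = 567 - j)
m = 551 (m = 567 - 1*16 = 567 - 16 = 551)
-485376/m + K(-18, -374)/(-226436) = -485376/551 - 80/(-226436) = -485376*1/551 - 80*(-1/226436) = -485376/551 + 20/56609 = -27476638964/31191559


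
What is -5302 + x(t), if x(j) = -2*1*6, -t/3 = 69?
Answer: -5314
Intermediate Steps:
t = -207 (t = -3*69 = -207)
x(j) = -12 (x(j) = -2*6 = -12)
-5302 + x(t) = -5302 - 12 = -5314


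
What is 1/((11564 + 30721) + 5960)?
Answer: 1/48245 ≈ 2.0728e-5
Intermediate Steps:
1/((11564 + 30721) + 5960) = 1/(42285 + 5960) = 1/48245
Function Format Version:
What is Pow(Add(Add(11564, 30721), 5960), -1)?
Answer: Rational(1, 48245) ≈ 2.0728e-5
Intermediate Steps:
Pow(Add(Add(11564, 30721), 5960), -1) = Pow(Add(42285, 5960), -1) = Pow(48245, -1) = Rational(1, 48245)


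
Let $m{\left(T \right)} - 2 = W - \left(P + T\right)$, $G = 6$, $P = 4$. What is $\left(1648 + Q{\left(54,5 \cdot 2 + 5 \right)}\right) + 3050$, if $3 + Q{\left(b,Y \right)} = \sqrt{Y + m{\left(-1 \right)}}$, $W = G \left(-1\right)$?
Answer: $4695 + 2 \sqrt{2} \approx 4697.8$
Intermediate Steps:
$W = -6$ ($W = 6 \left(-1\right) = -6$)
$m{\left(T \right)} = -8 - T$ ($m{\left(T \right)} = 2 - \left(10 + T\right) = -8 - T$)
$Q{\left(b,Y \right)} = -3 + \sqrt{-7 + Y}$ ($Q{\left(b,Y \right)} = -3 + \sqrt{Y - 7} = -3 + \sqrt{-7 + Y}$)
$\left(1648 + Q{\left(54,5 \cdot 2 + 5 \right)}\right) + 3050 = \left(1648 - \left(3 - \sqrt{-7 + \left(5 \cdot 2 + 5\right)}\right)\right) + 3050 = \left(1648 - \left(3 - \sqrt{-7 + \left(10 + 5\right)}\right)\right) + 3050 = \left(1648 - \left(3 - \sqrt{-7 + 15}\right)\right) + 3050 = \left(1648 - \left(3 - \sqrt{8}\right)\right) + 3050 = \left(1648 - \left(3 - 2 \sqrt{2}\right)\right) + 3050 = \left(1645 + 2 \sqrt{2}\right) + 3050 = 4695 + 2 \sqrt{2}$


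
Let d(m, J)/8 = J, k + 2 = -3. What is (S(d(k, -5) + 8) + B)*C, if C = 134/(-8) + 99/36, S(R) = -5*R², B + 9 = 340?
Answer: 67046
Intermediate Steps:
B = 331 (B = -9 + 340 = 331)
k = -5 (k = -2 - 3 = -5)
d(m, J) = 8*J
C = -14 (C = 134*(-⅛) + 99*(1/36) = -67/4 + 11/4 = -14)
(S(d(k, -5) + 8) + B)*C = (-5*(8*(-5) + 8)² + 331)*(-14) = (-5*(-40 + 8)² + 331)*(-14) = (-5*(-32)² + 331)*(-14) = (-5*1024 + 331)*(-14) = (-5120 + 331)*(-14) = -4789*(-14) = 67046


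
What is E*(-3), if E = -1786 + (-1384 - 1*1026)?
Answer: 12588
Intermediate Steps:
E = -4196 (E = -1786 + (-1384 - 1026) = -1786 - 2410 = -4196)
E*(-3) = -4196*(-3) = 12588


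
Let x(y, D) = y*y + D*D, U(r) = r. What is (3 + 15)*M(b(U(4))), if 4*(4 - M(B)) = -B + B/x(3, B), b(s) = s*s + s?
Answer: 66168/409 ≈ 161.78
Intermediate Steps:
b(s) = s + s**2 (b(s) = s**2 + s = s + s**2)
x(y, D) = D**2 + y**2 (x(y, D) = y**2 + D**2 = D**2 + y**2)
M(B) = 4 + B/4 - B/(4*(9 + B**2)) (M(B) = 4 - (-B + B/(B**2 + 3**2))/4 = 4 - (-B + B/(B**2 + 9))/4 = 4 - (-B + B/(9 + B**2))/4 = 4 + (B/4 - B/(4*(9 + B**2))) = 4 + B/4 - B/(4*(9 + B**2)))
(3 + 15)*M(b(U(4))) = (3 + 15)*((-4*(1 + 4) + (9 + (4*(1 + 4))**2)*(16 + 4*(1 + 4)))/(4*(9 + (4*(1 + 4))**2))) = 18*((-4*5 + (9 + (4*5)**2)*(16 + 4*5))/(4*(9 + (4*5)**2))) = 18*((-1*20 + (9 + 20**2)*(16 + 20))/(4*(9 + 20**2))) = 18*((-20 + (9 + 400)*36)/(4*(9 + 400))) = 18*((1/4)*(-20 + 409*36)/409) = 18*((1/4)*(1/409)*(-20 + 14724)) = 18*((1/4)*(1/409)*14704) = 18*(3676/409) = 66168/409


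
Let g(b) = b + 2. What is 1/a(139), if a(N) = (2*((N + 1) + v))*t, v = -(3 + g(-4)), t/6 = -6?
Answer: -1/10008 ≈ -9.9920e-5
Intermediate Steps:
t = -36 (t = 6*(-6) = -36)
g(b) = 2 + b
v = -1 (v = -(3 + (2 - 4)) = -(3 - 2) = -1*1 = -1)
a(N) = -72*N (a(N) = (2*((N + 1) - 1))*(-36) = (2*((1 + N) - 1))*(-36) = (2*N)*(-36) = -72*N)
1/a(139) = 1/(-72*139) = 1/(-10008) = -1/10008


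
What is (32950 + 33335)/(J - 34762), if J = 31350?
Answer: -66285/3412 ≈ -19.427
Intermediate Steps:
(32950 + 33335)/(J - 34762) = (32950 + 33335)/(31350 - 34762) = 66285/(-3412) = 66285*(-1/3412) = -66285/3412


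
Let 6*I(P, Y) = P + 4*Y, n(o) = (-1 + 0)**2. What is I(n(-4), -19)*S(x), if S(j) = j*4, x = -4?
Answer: 200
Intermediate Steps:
n(o) = 1 (n(o) = (-1)**2 = 1)
I(P, Y) = P/6 + 2*Y/3 (I(P, Y) = (P + 4*Y)/6 = P/6 + 2*Y/3)
S(j) = 4*j
I(n(-4), -19)*S(x) = ((1/6)*1 + (2/3)*(-19))*(4*(-4)) = (1/6 - 38/3)*(-16) = -25/2*(-16) = 200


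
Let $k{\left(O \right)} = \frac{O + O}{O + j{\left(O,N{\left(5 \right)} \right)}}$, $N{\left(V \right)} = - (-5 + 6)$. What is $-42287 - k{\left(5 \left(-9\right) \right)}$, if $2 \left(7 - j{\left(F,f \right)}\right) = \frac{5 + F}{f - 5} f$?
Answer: $- \frac{2199059}{52} \approx -42290.0$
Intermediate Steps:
$N{\left(V \right)} = -1$ ($N{\left(V \right)} = \left(-1\right) 1 = -1$)
$j{\left(F,f \right)} = 7 - \frac{f \left(5 + F\right)}{2 \left(-5 + f\right)}$ ($j{\left(F,f \right)} = 7 - \frac{\frac{5 + F}{f - 5} f}{2} = 7 - \frac{\frac{5 + F}{-5 + f} f}{2} = 7 - \frac{f \frac{1}{-5 + f} \left(5 + F\right)}{2} = 7 - \frac{f \left(5 + F\right)}{2 \left(-5 + f\right)}$)
$k{\left(O \right)} = \frac{2 O}{\frac{79}{12} + \frac{11 O}{12}}$ ($k{\left(O \right)} = \frac{O + O}{O + \frac{-70 + 9 \left(-1\right) - O \left(-1\right)}{2 \left(-5 - 1\right)}} = \frac{2 O}{O + \frac{-70 - 9 + O}{2 \left(-6\right)}} = \frac{2 O}{O + \frac{1}{2} \left(- \frac{1}{6}\right) \left(-79 + O\right)} = \frac{2 O}{O - \left(- \frac{79}{12} + \frac{O}{12}\right)} = \frac{2 O}{\frac{79}{12} + \frac{11 O}{12}}$)
$-42287 - k{\left(5 \left(-9\right) \right)} = -42287 - \frac{24 \cdot 5 \left(-9\right)}{79 + 11 \cdot 5 \left(-9\right)} = -42287 - 24 \left(-45\right) \frac{1}{79 + 11 \left(-45\right)} = -42287 - 24 \left(-45\right) \frac{1}{79 - 495} = -42287 - 24 \left(-45\right) \frac{1}{-416} = -42287 - 24 \left(-45\right) \left(- \frac{1}{416}\right) = -42287 - \frac{135}{52} = - \frac{2199059}{52}$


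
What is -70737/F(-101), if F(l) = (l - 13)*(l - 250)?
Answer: -1241/702 ≈ -1.7678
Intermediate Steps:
F(l) = (-250 + l)*(-13 + l) (F(l) = (-13 + l)*(-250 + l) = (-250 + l)*(-13 + l))
-70737/F(-101) = -70737/(3250 + (-101)**2 - 263*(-101)) = -70737/(3250 + 10201 + 26563) = -70737/40014 = -70737*1/40014 = -1241/702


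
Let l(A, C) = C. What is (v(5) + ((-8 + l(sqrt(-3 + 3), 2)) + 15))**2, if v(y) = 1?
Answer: 100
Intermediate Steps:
(v(5) + ((-8 + l(sqrt(-3 + 3), 2)) + 15))**2 = (1 + ((-8 + 2) + 15))**2 = (1 + (-6 + 15))**2 = (1 + 9)**2 = 10**2 = 100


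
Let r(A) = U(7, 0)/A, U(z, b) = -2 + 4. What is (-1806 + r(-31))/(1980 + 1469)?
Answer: -55988/106919 ≈ -0.52365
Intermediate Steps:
U(z, b) = 2
r(A) = 2/A
(-1806 + r(-31))/(1980 + 1469) = (-1806 + 2/(-31))/(1980 + 1469) = (-1806 + 2*(-1/31))/3449 = (-1806 - 2/31)*(1/3449) = -55988/31*1/3449 = -55988/106919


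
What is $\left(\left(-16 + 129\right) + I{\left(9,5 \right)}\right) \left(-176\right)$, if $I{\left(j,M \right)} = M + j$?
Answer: $-22352$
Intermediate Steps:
$\left(\left(-16 + 129\right) + I{\left(9,5 \right)}\right) \left(-176\right) = \left(\left(-16 + 129\right) + \left(5 + 9\right)\right) \left(-176\right) = \left(113 + 14\right) \left(-176\right) = 127 \left(-176\right) = -22352$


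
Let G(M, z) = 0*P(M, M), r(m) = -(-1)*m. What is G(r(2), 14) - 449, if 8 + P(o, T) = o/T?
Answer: -449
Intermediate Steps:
r(m) = m
P(o, T) = -8 + o/T
G(M, z) = 0 (G(M, z) = 0*(-8 + M/M) = 0*(-8 + 1) = 0*(-7) = 0)
G(r(2), 14) - 449 = 0 - 449 = -449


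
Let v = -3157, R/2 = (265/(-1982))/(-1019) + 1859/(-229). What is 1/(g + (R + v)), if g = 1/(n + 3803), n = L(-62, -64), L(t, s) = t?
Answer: -865109396181/2745195655404493 ≈ -0.00031514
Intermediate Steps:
n = -62
R = -3754483537/231250841 (R = 2*((265/(-1982))/(-1019) + 1859/(-229)) = 2*((265*(-1/1982))*(-1/1019) + 1859*(-1/229)) = 2*(-265/1982*(-1/1019) - 1859/229) = 2*(265/2019658 - 1859/229) = 2*(-3754483537/462501682) = -3754483537/231250841 ≈ -16.236)
g = 1/3741 (g = 1/(-62 + 3803) = 1/3741 ≈ 0.00026731)
1/(g + (R + v)) = 1/(1/3741 + (-3754483537/231250841 - 3157)) = 1/(1/3741 - 733813388574/231250841) = 1/(-2745195655404493/865109396181) = -865109396181/2745195655404493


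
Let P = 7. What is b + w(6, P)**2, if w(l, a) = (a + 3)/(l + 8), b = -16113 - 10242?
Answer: -1291370/49 ≈ -26355.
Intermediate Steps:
b = -26355
w(l, a) = (3 + a)/(8 + l)
b + w(6, P)**2 = -26355 + ((3 + 7)/(8 + 6))**2 = -26355 + (10/14)**2 = -26355 + ((1/14)*10)**2 = -26355 + (5/7)**2 = -26355 + 25/49 = -1291370/49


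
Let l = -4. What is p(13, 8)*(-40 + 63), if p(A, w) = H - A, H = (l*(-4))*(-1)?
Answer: -667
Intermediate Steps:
H = -16 (H = -4*(-4)*(-1) = 16*(-1) = -16)
p(A, w) = -16 - A
p(13, 8)*(-40 + 63) = (-16 - 1*13)*(-40 + 63) = (-16 - 13)*23 = -29*23 = -667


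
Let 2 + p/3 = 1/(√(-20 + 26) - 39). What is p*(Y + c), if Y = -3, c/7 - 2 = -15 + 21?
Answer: -162657/505 - 53*√6/505 ≈ -322.35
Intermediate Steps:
c = 56 (c = 14 + 7*(-15 + 21) = 14 + 7*6 = 14 + 42 = 56)
p = -6 + 3/(-39 + √6) (p = -6 + 3/(√(-20 + 26) - 39) = -6 + 3/(√6 - 39) = -6 + 3/(-39 + √6) ≈ -6.0821)
p*(Y + c) = (-3069/505 - √6/505)*(-3 + 56) = (-3069/505 - √6/505)*53 = -162657/505 - 53*√6/505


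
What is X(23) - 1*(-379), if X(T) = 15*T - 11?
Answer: 713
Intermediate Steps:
X(T) = -11 + 15*T
X(23) - 1*(-379) = (-11 + 15*23) - 1*(-379) = (-11 + 345) + 379 = 334 + 379 = 713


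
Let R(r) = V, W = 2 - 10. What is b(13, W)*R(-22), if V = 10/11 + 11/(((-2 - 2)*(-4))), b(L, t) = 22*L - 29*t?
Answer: 72779/88 ≈ 827.03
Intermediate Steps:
W = -8
b(L, t) = -29*t + 22*L
V = 281/176 (V = 10*(1/11) + 11/((-4*(-4))) = 10/11 + 11/16 = 281/176 ≈ 1.5966)
R(r) = 281/176
b(13, W)*R(-22) = (-29*(-8) + 22*13)*(281/176) = (232 + 286)*(281/176) = 518*(281/176) = 72779/88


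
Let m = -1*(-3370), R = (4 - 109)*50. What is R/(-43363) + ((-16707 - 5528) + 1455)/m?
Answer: -88339064/14613331 ≈ -6.0451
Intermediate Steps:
R = -5250 (R = -105*50 = -5250)
m = 3370
R/(-43363) + ((-16707 - 5528) + 1455)/m = -5250/(-43363) + ((-16707 - 5528) + 1455)/3370 = -5250*(-1/43363) + (-22235 + 1455)*(1/3370) = 5250/43363 - 20780*1/3370 = 5250/43363 - 2078/337 = -88339064/14613331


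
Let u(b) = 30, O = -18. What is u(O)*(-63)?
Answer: -1890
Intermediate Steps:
u(O)*(-63) = 30*(-63) = -1890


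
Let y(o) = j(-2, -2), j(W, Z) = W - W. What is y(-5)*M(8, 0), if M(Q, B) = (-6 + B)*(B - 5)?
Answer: 0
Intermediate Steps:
j(W, Z) = 0
y(o) = 0
M(Q, B) = (-6 + B)*(-5 + B)
y(-5)*M(8, 0) = 0*(30 + 0**2 - 11*0) = 0*(30 + 0 + 0) = 0*30 = 0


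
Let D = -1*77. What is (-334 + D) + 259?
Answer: -152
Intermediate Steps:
D = -77
(-334 + D) + 259 = (-334 - 77) + 259 = -411 + 259 = -152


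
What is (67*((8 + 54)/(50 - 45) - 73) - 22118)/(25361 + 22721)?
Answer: -130891/240410 ≈ -0.54445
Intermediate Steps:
(67*((8 + 54)/(50 - 45) - 73) - 22118)/(25361 + 22721) = (67*(62/5 - 73) - 22118)/48082 = (67*(62*(1/5) - 73) - 22118)*(1/48082) = (67*(62/5 - 73) - 22118)*(1/48082) = (67*(-303/5) - 22118)*(1/48082) = (-20301/5 - 22118)*(1/48082) = -130891/5*1/48082 = -130891/240410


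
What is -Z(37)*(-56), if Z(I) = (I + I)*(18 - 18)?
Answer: 0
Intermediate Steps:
Z(I) = 0 (Z(I) = (2*I)*0 = 0)
-Z(37)*(-56) = -0*(-56) = -1*0 = 0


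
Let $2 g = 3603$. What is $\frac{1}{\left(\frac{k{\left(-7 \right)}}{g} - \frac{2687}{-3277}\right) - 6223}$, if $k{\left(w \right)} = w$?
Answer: $- \frac{11807031}{73465518530} \approx -0.00016072$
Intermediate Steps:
$g = \frac{3603}{2}$ ($g = \frac{1}{2} \cdot 3603 = \frac{3603}{2} \approx 1801.5$)
$\frac{1}{\left(\frac{k{\left(-7 \right)}}{g} - \frac{2687}{-3277}\right) - 6223} = \frac{1}{\left(- \frac{7}{\frac{3603}{2}} - \frac{2687}{-3277}\right) - 6223} = \frac{1}{\left(\left(-7\right) \frac{2}{3603} - - \frac{2687}{3277}\right) - 6223} = \frac{1}{\left(- \frac{14}{3603} + \frac{2687}{3277}\right) - 6223} = \frac{1}{\frac{9635383}{11807031} - 6223} = \frac{1}{- \frac{73465518530}{11807031}} = - \frac{11807031}{73465518530}$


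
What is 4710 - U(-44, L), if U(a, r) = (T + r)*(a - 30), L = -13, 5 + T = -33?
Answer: 936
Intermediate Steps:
T = -38 (T = -5 - 33 = -38)
U(a, r) = (-38 + r)*(-30 + a) (U(a, r) = (-38 + r)*(a - 30) = (-38 + r)*(-30 + a))
4710 - U(-44, L) = 4710 - (1140 - 38*(-44) - 30*(-13) - 44*(-13)) = 4710 - (1140 + 1672 + 390 + 572) = 4710 - 1*3774 = 4710 - 3774 = 936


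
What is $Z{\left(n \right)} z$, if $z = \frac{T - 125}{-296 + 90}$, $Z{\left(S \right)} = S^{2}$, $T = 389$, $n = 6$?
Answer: $- \frac{4752}{103} \approx -46.136$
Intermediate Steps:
$z = - \frac{132}{103}$ ($z = \frac{389 - 125}{-296 + 90} = \frac{264}{-206} = 264 \left(- \frac{1}{206}\right) = - \frac{132}{103} \approx -1.2816$)
$Z{\left(n \right)} z = 6^{2} \left(- \frac{132}{103}\right) = 36 \left(- \frac{132}{103}\right) = - \frac{4752}{103}$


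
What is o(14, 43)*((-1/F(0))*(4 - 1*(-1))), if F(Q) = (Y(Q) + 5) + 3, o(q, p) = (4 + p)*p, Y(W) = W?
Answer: -10105/8 ≈ -1263.1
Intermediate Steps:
o(q, p) = p*(4 + p)
F(Q) = 8 + Q (F(Q) = (Q + 5) + 3 = (5 + Q) + 3 = 8 + Q)
o(14, 43)*((-1/F(0))*(4 - 1*(-1))) = (43*(4 + 43))*((-1/(8 + 0))*(4 - 1*(-1))) = (43*47)*((-1/8)*(4 + 1)) = 2021*(-1*⅛*5) = 2021*(-⅛*5) = 2021*(-5/8) = -10105/8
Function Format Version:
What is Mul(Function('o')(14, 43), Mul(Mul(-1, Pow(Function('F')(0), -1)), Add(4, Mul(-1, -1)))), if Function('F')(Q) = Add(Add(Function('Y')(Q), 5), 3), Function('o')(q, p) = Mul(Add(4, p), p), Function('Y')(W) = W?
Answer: Rational(-10105, 8) ≈ -1263.1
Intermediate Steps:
Function('o')(q, p) = Mul(p, Add(4, p))
Function('F')(Q) = Add(8, Q) (Function('F')(Q) = Add(Add(Q, 5), 3) = Add(Add(5, Q), 3) = Add(8, Q))
Mul(Function('o')(14, 43), Mul(Mul(-1, Pow(Function('F')(0), -1)), Add(4, Mul(-1, -1)))) = Mul(Mul(43, Add(4, 43)), Mul(Mul(-1, Pow(Add(8, 0), -1)), Add(4, Mul(-1, -1)))) = Mul(Mul(43, 47), Mul(Mul(-1, Pow(8, -1)), Add(4, 1))) = Mul(2021, Mul(Mul(-1, Rational(1, 8)), 5)) = Mul(2021, Mul(Rational(-1, 8), 5)) = Mul(2021, Rational(-5, 8)) = Rational(-10105, 8)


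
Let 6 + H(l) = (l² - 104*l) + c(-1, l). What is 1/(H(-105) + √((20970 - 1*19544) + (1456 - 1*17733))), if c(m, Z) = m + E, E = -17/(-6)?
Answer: 789870/17330940661 - 36*I*√14851/17330940661 ≈ 4.5576e-5 - 2.5314e-7*I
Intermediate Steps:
E = 17/6 (E = -17*(-⅙) = 17/6 ≈ 2.8333)
c(m, Z) = 17/6 + m (c(m, Z) = m + 17/6 = 17/6 + m)
H(l) = -25/6 + l² - 104*l (H(l) = -6 + ((l² - 104*l) + (17/6 - 1)) = -6 + ((l² - 104*l) + 11/6) = -6 + (11/6 + l² - 104*l) = -25/6 + l² - 104*l)
1/(H(-105) + √((20970 - 1*19544) + (1456 - 1*17733))) = 1/((-25/6 + (-105)² - 104*(-105)) + √((20970 - 1*19544) + (1456 - 1*17733))) = 1/((-25/6 + 11025 + 10920) + √((20970 - 19544) + (1456 - 17733))) = 1/(131645/6 + √(1426 - 16277)) = 1/(131645/6 + √(-14851)) = 1/(131645/6 + I*√14851)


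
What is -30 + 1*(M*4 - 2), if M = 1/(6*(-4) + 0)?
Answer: -193/6 ≈ -32.167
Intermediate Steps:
M = -1/24 (M = 1/(-24 + 0) = 1/(-24) = -1/24 ≈ -0.041667)
-30 + 1*(M*4 - 2) = -30 + 1*(-1/24*4 - 2) = -30 + 1*(-1/6 - 2) = -30 + 1*(-13/6) = -30 - 13/6 = -193/6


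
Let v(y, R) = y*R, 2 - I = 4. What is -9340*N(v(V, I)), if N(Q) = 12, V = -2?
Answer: -112080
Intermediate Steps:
I = -2 (I = 2 - 1*4 = 2 - 4 = -2)
v(y, R) = R*y
-9340*N(v(V, I)) = -9340*12 = -112080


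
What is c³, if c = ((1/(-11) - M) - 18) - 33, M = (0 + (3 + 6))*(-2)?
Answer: -48228544/1331 ≈ -36235.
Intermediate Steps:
M = -18 (M = (0 + 9)*(-2) = 9*(-2) = -18)
c = -364/11 (c = ((1/(-11) - 1*(-18)) - 18) - 33 = ((-1/11 + 18) - 18) - 33 = (197/11 - 18) - 33 = -1/11 - 33 = -364/11 ≈ -33.091)
c³ = (-364/11)³ = -48228544/1331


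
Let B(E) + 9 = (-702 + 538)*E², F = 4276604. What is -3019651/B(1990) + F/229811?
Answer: 2778161825570997/149252226808699 ≈ 18.614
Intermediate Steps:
B(E) = -9 - 164*E² (B(E) = -9 + (-702 + 538)*E² = -9 - 164*E²)
-3019651/B(1990) + F/229811 = -3019651/(-9 - 164*1990²) + 4276604/229811 = -3019651/(-9 - 164*3960100) + 4276604*(1/229811) = -3019651/(-9 - 649456400) + 4276604/229811 = -3019651/(-649456409) + 4276604/229811 = -3019651*(-1/649456409) + 4276604/229811 = 3019651/649456409 + 4276604/229811 = 2778161825570997/149252226808699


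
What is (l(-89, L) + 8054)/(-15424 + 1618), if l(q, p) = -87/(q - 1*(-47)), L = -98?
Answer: -37595/64428 ≈ -0.58352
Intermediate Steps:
l(q, p) = -87/(47 + q) (l(q, p) = -87/(q + 47) = -87/(47 + q))
(l(-89, L) + 8054)/(-15424 + 1618) = (-87/(47 - 89) + 8054)/(-15424 + 1618) = (-87/(-42) + 8054)/(-13806) = (-87*(-1/42) + 8054)*(-1/13806) = (29/14 + 8054)*(-1/13806) = (112785/14)*(-1/13806) = -37595/64428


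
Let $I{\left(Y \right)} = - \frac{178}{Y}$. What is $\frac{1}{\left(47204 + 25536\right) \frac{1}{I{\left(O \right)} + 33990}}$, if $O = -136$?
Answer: $\frac{2311409}{4946320} \approx 0.4673$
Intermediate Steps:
$\frac{1}{\left(47204 + 25536\right) \frac{1}{I{\left(O \right)} + 33990}} = \frac{1}{\left(47204 + 25536\right) \frac{1}{- \frac{178}{-136} + 33990}} = \frac{1}{72740 \frac{1}{\left(-178\right) \left(- \frac{1}{136}\right) + 33990}} = \frac{1}{72740 \frac{1}{\frac{89}{68} + 33990}} = \frac{1}{72740 \frac{1}{\frac{2311409}{68}}} = \frac{1}{72740 \cdot \frac{68}{2311409}} = \frac{1}{\frac{4946320}{2311409}} = \frac{2311409}{4946320}$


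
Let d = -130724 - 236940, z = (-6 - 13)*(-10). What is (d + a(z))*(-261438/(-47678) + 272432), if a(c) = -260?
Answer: -2389532885031308/23839 ≈ -1.0024e+11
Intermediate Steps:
z = 190 (z = -19*(-10) = 190)
d = -367664
(d + a(z))*(-261438/(-47678) + 272432) = (-367664 - 260)*(-261438/(-47678) + 272432) = -367924*(-261438*(-1/47678) + 272432) = -367924*(130719/23839 + 272432) = -367924*6494637167/23839 = -2389532885031308/23839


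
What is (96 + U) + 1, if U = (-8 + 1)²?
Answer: 146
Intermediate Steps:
U = 49 (U = (-7)² = 49)
(96 + U) + 1 = (96 + 49) + 1 = 145 + 1 = 146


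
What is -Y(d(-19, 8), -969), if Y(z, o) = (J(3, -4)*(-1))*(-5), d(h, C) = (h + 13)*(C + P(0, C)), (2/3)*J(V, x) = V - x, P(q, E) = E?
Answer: -105/2 ≈ -52.500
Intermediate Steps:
J(V, x) = -3*x/2 + 3*V/2 (J(V, x) = 3*(V - x)/2 = -3*x/2 + 3*V/2)
d(h, C) = 2*C*(13 + h) (d(h, C) = (h + 13)*(C + C) = (13 + h)*(2*C) = 2*C*(13 + h))
Y(z, o) = 105/2 (Y(z, o) = ((-3/2*(-4) + (3/2)*3)*(-1))*(-5) = ((6 + 9/2)*(-1))*(-5) = ((21/2)*(-1))*(-5) = -21/2*(-5) = 105/2)
-Y(d(-19, 8), -969) = -1*105/2 = -105/2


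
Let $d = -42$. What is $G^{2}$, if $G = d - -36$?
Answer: $36$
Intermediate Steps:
$G = -6$ ($G = -42 - -36 = -42 + 36 = -6$)
$G^{2} = \left(-6\right)^{2} = 36$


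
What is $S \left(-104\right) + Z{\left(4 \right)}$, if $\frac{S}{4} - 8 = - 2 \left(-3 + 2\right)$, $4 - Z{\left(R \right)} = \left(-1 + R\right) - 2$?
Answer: $-4157$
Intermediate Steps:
$Z{\left(R \right)} = 7 - R$ ($Z{\left(R \right)} = 4 - \left(\left(-1 + R\right) - 2\right) = 4 - \left(-3 + R\right) = 7 - R$)
$S = 40$ ($S = 32 + 4 \left(- 2 \left(-3 + 2\right)\right) = 32 + 4 \left(\left(-2\right) \left(-1\right)\right) = 32 + 4 \cdot 2 = 32 + 8 = 40$)
$S \left(-104\right) + Z{\left(4 \right)} = 40 \left(-104\right) + \left(7 - 4\right) = -4160 + \left(7 - 4\right) = -4160 + 3 = -4157$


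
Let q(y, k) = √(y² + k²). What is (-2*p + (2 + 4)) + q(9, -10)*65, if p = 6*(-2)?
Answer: 30 + 65*√181 ≈ 904.49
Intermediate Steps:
p = -12
q(y, k) = √(k² + y²)
(-2*p + (2 + 4)) + q(9, -10)*65 = (-2*(-12) + (2 + 4)) + √((-10)² + 9²)*65 = (24 + 6) + √(100 + 81)*65 = 30 + √181*65 = 30 + 65*√181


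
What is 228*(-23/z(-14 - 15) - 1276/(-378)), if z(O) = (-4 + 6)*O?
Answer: 1571338/1827 ≈ 860.06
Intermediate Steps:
z(O) = 2*O
228*(-23/z(-14 - 15) - 1276/(-378)) = 228*(-23*1/(2*(-14 - 15)) - 1276/(-378)) = 228*(-23/(2*(-29)) - 1276*(-1/378)) = 228*(-23/(-58) + 638/189) = 228*(-23*(-1/58) + 638/189) = 228*(23/58 + 638/189) = 228*(41351/10962) = 1571338/1827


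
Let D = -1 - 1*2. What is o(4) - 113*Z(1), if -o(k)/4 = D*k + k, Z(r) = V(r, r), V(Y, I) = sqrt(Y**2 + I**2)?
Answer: 32 - 113*sqrt(2) ≈ -127.81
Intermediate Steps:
D = -3 (D = -1 - 2 = -3)
V(Y, I) = sqrt(I**2 + Y**2)
Z(r) = sqrt(2)*sqrt(r**2) (Z(r) = sqrt(r**2 + r**2) = sqrt(2*r**2) = sqrt(2)*sqrt(r**2))
o(k) = 8*k (o(k) = -4*(-3*k + k) = -(-8)*k = 8*k)
o(4) - 113*Z(1) = 8*4 - 113*sqrt(2)*sqrt(1**2) = 32 - 113*sqrt(2)*sqrt(1) = 32 - 113*sqrt(2)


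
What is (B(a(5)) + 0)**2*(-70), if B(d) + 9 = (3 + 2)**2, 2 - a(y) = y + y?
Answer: -17920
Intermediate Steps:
a(y) = 2 - 2*y (a(y) = 2 - (y + y) = 2 - 2*y)
B(d) = 16 (B(d) = -9 + (3 + 2)**2 = -9 + 5**2 = -9 + 25 = 16)
(B(a(5)) + 0)**2*(-70) = (16 + 0)**2*(-70) = 16**2*(-70) = 256*(-70) = -17920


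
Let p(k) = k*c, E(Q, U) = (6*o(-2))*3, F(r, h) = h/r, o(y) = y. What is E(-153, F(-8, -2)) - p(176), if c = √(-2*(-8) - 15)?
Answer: -212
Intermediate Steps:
c = 1 (c = √(16 - 15) = √1 = 1)
E(Q, U) = -36 (E(Q, U) = (6*(-2))*3 = -12*3 = -36)
p(k) = k (p(k) = k*1 = k)
E(-153, F(-8, -2)) - p(176) = -36 - 1*176 = -36 - 176 = -212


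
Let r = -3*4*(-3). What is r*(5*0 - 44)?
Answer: -1584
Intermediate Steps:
r = 36 (r = -12*(-3) = 36)
r*(5*0 - 44) = 36*(5*0 - 44) = 36*(0 - 44) = 36*(-44) = -1584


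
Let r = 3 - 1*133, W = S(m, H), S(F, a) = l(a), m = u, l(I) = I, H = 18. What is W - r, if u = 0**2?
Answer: 148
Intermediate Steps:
u = 0
m = 0
S(F, a) = a
W = 18
r = -130 (r = 3 - 133 = -130)
W - r = 18 - 1*(-130) = 18 + 130 = 148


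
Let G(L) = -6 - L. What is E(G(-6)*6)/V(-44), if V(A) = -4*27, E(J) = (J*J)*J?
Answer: 0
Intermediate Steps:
E(J) = J³ (E(J) = J²*J = J³)
V(A) = -108
E(G(-6)*6)/V(-44) = ((-6 - 1*(-6))*6)³/(-108) = ((-6 + 6)*6)³*(-1/108) = (0*6)³*(-1/108) = 0³*(-1/108) = 0*(-1/108) = 0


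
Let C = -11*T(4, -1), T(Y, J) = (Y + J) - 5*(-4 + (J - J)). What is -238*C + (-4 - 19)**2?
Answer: 60743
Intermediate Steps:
T(Y, J) = 20 + J + Y (T(Y, J) = (J + Y) - 5*(-4 + 0) = (J + Y) - 5*(-4) = (J + Y) + 20 = 20 + J + Y)
C = -253 (C = -11*(20 - 1 + 4) = -11*23 = -253)
-238*C + (-4 - 19)**2 = -238*(-253) + (-4 - 19)**2 = 60214 + (-23)**2 = 60214 + 529 = 60743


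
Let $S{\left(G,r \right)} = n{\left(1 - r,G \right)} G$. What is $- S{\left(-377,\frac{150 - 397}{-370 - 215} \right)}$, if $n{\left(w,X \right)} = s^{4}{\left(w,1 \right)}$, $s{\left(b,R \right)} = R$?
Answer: $377$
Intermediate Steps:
$n{\left(w,X \right)} = 1$ ($n{\left(w,X \right)} = 1^{4} = 1$)
$S{\left(G,r \right)} = G$ ($S{\left(G,r \right)} = 1 G = G$)
$- S{\left(-377,\frac{150 - 397}{-370 - 215} \right)} = \left(-1\right) \left(-377\right) = 377$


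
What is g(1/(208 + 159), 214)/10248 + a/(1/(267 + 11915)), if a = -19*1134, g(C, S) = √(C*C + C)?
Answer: -262473372 + √23/940254 ≈ -2.6247e+8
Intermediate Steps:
g(C, S) = √(C + C²) (g(C, S) = √(C² + C) = √(C + C²))
a = -21546
g(1/(208 + 159), 214)/10248 + a/(1/(267 + 11915)) = √((1 + 1/(208 + 159))/(208 + 159))/10248 - 21546/(1/(267 + 11915)) = √((1 + 1/367)/367)*(1/10248) - 21546/(1/12182) = √((1 + 1/367)/367)*(1/10248) - 21546/1/12182 = √((1/367)*(368/367))*(1/10248) - 21546*12182 = √(368/134689)*(1/10248) - 262473372 = (4*√23/367)*(1/10248) - 262473372 = √23/940254 - 262473372 = -262473372 + √23/940254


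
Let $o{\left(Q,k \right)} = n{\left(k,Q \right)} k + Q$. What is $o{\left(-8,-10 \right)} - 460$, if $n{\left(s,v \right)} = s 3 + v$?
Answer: $-88$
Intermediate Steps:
$n{\left(s,v \right)} = v + 3 s$ ($n{\left(s,v \right)} = 3 s + v = v + 3 s$)
$o{\left(Q,k \right)} = Q + k \left(Q + 3 k\right)$ ($o{\left(Q,k \right)} = \left(Q + 3 k\right) k + Q = k \left(Q + 3 k\right) + Q = Q + k \left(Q + 3 k\right)$)
$o{\left(-8,-10 \right)} - 460 = \left(-8 - 10 \left(-8 + 3 \left(-10\right)\right)\right) - 460 = \left(-8 - 10 \left(-8 - 30\right)\right) - 460 = \left(-8 - -380\right) - 460 = \left(-8 + 380\right) - 460 = 372 - 460 = -88$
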